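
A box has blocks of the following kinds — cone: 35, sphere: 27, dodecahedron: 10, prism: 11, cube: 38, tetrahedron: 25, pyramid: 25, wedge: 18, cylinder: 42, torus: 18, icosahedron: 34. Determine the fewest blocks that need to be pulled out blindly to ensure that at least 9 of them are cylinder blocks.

250

In the worst case for collecting cylinder blocks, every non-cylinder block comes out first.
There are 35 + 27 + 10 + 11 + 38 + 25 + 25 + 18 + 18 + 34 = 241 non-cylinder blocks altogether.
After those, each further block must be cylinder, so 241 + 9 = 250 draws guarantee 9 cylinder blocks.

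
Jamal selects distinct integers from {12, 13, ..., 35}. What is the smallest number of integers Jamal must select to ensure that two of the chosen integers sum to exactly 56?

18

Group the elements by complementary pair {x, 56−x}: {21,35}, {22,34}, {23,33}, …, giving 7 two-element pairs, the single value 28 (it cannot pair with itself since the integers are distinct), and 9 integers whose partner 56−x falls outside [12,35].
By the pigeonhole principle, treating each of those 17 groups as a pigeonhole, one can pick one integer per group — 17 integers — with no two summing to 56.
The 18th integer lands in an occupied pair, forcing a sum of 56.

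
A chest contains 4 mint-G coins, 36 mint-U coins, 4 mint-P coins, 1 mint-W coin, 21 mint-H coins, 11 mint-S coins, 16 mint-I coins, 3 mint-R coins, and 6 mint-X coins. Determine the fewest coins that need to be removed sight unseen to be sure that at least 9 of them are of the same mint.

51

The 9 mints are the holes; the coins drawn are the pigeons.
To avoid 9 of any one mint, the worst case takes at most 8 of each mint, or every coin of a mint that has fewer than 8.
That gives 4 + 8 + 4 + 1 + 8 + 8 + 8 + 3 + 6 = 50 coins with no mint reaching 9.
The next coin forces some mint to 9, so 50 + 1 = 51.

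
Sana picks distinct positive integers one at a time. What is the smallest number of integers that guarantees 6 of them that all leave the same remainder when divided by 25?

By pigeonhole, the 25 residue classes mod 25 are the pigeonholes.
With 125 integers one could put 5 in each residue class and have no class reach 6.
The 126th integer pushes some class to 6, so 25·5 + 1 = 126.

126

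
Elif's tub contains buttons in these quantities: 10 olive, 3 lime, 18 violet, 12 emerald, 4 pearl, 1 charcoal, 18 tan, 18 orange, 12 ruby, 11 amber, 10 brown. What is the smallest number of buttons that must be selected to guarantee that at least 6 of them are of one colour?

Pigeonhole: the 11 colours are the holes; the buttons drawn are the pigeons.
To avoid 6 of any one colour, the worst case takes at most 5 of each colour, or every button of a colour that has fewer than 5.
That gives 5 + 3 + 5 + 5 + 4 + 1 + 5 + 5 + 5 + 5 + 5 = 48 buttons with no colour reaching 6.
The next button forces some colour to 6, so 48 + 1 = 49.

49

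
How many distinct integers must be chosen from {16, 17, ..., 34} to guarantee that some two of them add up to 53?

Two chosen integers sum to 53 exactly when both halves of some pair {x, 53−x} with 19 ≤ x ≤ 53−x ≤ 34 are chosen — 8 such pairs.
The remaining 3 elements (those with no distinct partner in range) can never complete a 53-sum, so the worst case takes all of them and one from each pair: 3 + 8 = 11.
Pigeonhole: the 12th integer has to be the second member of some pair, so 11 + 1 = 12.

12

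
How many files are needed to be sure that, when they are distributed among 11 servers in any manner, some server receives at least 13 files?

133

With 132 files one could put exactly 12 in each of the 11 servers, and no server would reach 13.
Pigeonhole: one more file must land in a server that already has 12, giving it 13.
So 11 × 12 + 1 = 133 files are required.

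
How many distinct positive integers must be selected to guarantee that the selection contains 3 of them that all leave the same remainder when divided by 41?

83

The 41 residue classes mod 41 are the pigeonholes.
With 82 integers one could put 2 in each residue class and have no class reach 3.
The 83rd integer pushes some class to 3, so 41·2 + 1 = 83.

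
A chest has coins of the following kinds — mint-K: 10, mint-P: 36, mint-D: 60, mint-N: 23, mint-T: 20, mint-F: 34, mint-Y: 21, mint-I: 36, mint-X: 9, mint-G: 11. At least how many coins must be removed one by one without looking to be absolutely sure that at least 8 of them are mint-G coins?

In the worst case for collecting mint-G coins, every non-mint-G coin comes out first.
There are 10 + 36 + 60 + 23 + 20 + 34 + 21 + 36 + 9 = 249 non-mint-G coins altogether.
After those, each further coin must be mint-G, so 249 + 8 = 257 draws guarantee 8 mint-G coins.

257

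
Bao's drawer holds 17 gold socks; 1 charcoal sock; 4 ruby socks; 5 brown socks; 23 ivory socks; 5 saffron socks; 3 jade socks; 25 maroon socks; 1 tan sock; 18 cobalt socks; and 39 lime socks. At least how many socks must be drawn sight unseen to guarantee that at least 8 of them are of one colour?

55

The 11 colours are the holes; the socks drawn are the pigeons.
To avoid 8 of any one colour, the worst case takes at most 7 of each colour, or every sock of a colour that has fewer than 7.
That gives 7 + 1 + 4 + 5 + 7 + 5 + 3 + 7 + 1 + 7 + 7 = 54 socks with no colour reaching 8.
The next sock forces some colour to 8, so 54 + 1 = 55.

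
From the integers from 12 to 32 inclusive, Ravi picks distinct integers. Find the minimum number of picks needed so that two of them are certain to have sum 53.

Group the elements by complementary pair {x, 53−x}: {21,32}, {22,31}, {23,30}, …, giving 6 two-element pairs and 9 integers whose partner 53−x falls outside [12,32].
Treating each of those 15 groups as a pigeonhole, one can pick one integer per group — 15 integers — with no two summing to 53.
The 16th integer lands in an occupied pair, forcing a sum of 53.

16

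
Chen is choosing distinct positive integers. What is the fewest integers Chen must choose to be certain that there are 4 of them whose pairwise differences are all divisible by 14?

43

Integers whose pairwise differences are multiples of 14 are exactly those sharing a remainder mod 14. The 14 residue classes mod 14 are the pigeonholes.
With 42 integers one could put 3 in each residue class and have no class reach 4.
The 43rd integer pushes some class to 4, so 14·3 + 1 = 43.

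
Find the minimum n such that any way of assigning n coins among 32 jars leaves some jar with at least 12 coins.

353

With 352 coins one could put exactly 11 in each of the 32 jars, and no jar would reach 12.
By pigeonhole, one more coin must land in a jar that already has 11, giving it 12.
So 32 × 11 + 1 = 353 coins are required.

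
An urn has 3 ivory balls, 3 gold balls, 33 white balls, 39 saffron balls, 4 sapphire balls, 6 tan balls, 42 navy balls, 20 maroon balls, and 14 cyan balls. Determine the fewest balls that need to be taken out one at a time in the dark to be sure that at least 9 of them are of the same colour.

By the pigeonhole principle, put each drawn ball into a box by colour. The largest draw with every box below 9 takes min(count, 8) from each colour; colours with fewer than 8 contribute all they have.
Σ min(cᵢ, 8) = 3 + 3 + 8 + 8 + 4 + 6 + 8 + 8 + 8 = 56.
Draw number 56 + 1 = 57 must push one box to 9.

57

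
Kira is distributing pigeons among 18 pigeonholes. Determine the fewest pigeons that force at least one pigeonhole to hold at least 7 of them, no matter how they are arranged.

With 108 pigeons one could put exactly 6 in each of the 18 pigeonholes, and no pigeonhole would reach 7.
One more pigeon must land in a pigeonhole that already has 6, giving it 7.
So 18 × 6 + 1 = 109 pigeons are required.

109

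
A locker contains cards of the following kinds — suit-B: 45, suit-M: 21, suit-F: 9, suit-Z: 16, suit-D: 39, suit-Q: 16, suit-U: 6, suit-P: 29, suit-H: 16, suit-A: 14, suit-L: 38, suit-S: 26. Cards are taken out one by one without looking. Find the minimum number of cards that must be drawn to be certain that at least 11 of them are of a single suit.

By pigeonhole, the 12 suits are the holes; the cards drawn are the pigeons.
To avoid 11 of any one suit, the worst case takes at most 10 of each suit, or every card of a suit that has fewer than 10.
That gives 10 + 10 + 9 + 10 + 10 + 10 + 6 + 10 + 10 + 10 + 10 + 10 = 115 cards with no suit reaching 11.
The next card forces some suit to 11, so 115 + 1 = 116.

116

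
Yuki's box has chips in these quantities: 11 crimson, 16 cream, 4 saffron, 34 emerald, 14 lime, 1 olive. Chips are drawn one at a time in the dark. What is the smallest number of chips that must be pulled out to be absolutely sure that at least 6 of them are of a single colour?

Put each drawn chip into a box by colour. The largest draw with every box below 6 takes min(count, 5) from each colour; colours with fewer than 5 contribute all they have.
Σ min(cᵢ, 5) = 5 + 5 + 4 + 5 + 5 + 1 = 25.
Draw number 25 + 1 = 26 must push one box to 6.

26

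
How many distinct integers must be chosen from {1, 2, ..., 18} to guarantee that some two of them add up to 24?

A set avoiding the sum 24 can contain at most one of each pair {x, 24−x}, plus the 6 elements whose complement lies outside the range or equal to its own complement.
The integers 1, …, 12 (12 of them) are such a set: any two sum to at least 1+2 = 3 and at most 11+12 = 23 < 24.
By the pigeonhole principle, any 13th integer completes one of the 6 pairs, so 13 choices force a sum of 24.

13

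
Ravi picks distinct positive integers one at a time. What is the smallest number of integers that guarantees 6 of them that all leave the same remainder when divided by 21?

The 21 residue classes mod 21 are the pigeonholes.
With 105 integers one could put 5 in each residue class and have no class reach 6.
The 106th integer pushes some class to 6, so 21·5 + 1 = 106.

106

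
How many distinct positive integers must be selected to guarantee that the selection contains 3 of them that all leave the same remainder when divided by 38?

The 38 residue classes mod 38 are the pigeonholes.
With 76 integers one could put 2 in each residue class and have no class reach 3.
The 77th integer pushes some class to 3, so 38·2 + 1 = 77.

77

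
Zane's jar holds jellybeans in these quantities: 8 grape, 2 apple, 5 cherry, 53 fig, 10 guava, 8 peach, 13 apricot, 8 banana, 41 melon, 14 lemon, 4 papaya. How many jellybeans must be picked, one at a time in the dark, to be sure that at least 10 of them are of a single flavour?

81

An adversary could hand out at most 9 jellybeans per flavour (6 flavours run out sooner): 8 + 2 + 5 + 9 + 9 + 8 + 9 + 8 + 9 + 9 + 4 = 80 jellybeans and still no flavour has 10.
One more jellybean lands in a flavour already at 9, so 81 draws are enough and 80 are not.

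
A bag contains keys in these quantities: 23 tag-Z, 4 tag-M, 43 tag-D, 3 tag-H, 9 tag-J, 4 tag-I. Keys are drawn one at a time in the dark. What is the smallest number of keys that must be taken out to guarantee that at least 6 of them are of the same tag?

27

An adversary could hand out at most 5 keys per tag (tag-M, tag-H, tag-I run out sooner): 5 + 4 + 5 + 3 + 5 + 4 = 26 keys and still no tag has 6.
One more key lands in a tag already at 5, so 27 draws are enough and 26 are not.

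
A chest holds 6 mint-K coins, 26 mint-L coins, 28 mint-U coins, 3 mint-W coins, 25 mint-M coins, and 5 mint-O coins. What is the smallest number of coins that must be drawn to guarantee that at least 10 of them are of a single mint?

By the pigeonhole principle, the 6 mints are the holes; the coins drawn are the pigeons.
To avoid 10 of any one mint, the worst case takes at most 9 of each mint, or every coin of a mint that has fewer than 9.
That gives 6 + 9 + 9 + 3 + 9 + 5 = 41 coins with no mint reaching 10.
The next coin forces some mint to 10, so 41 + 1 = 42.

42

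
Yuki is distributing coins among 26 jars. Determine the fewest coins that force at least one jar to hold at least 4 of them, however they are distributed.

79

With 78 coins one could put exactly 3 in each of the 26 jars, and no jar would reach 4.
By the pigeonhole principle, one more coin must land in a jar that already has 3, giving it 4.
So 26 × 3 + 1 = 79 coins are required.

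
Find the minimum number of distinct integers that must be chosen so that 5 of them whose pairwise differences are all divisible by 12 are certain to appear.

49

Integers whose pairwise differences are multiples of 12 are exactly those sharing a remainder mod 12. By pigeonhole, the 12 residue classes mod 12 are the pigeonholes.
With 48 integers one could put 4 in each residue class and have no class reach 5.
The 49th integer pushes some class to 5, so 12·4 + 1 = 49.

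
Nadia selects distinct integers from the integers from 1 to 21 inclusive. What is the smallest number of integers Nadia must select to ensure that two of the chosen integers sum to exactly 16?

A set avoiding the sum 16 can contain at most one of each pair {x, 16−x}, plus the 7 elements whose complement lies outside the range or equal to its own complement.
The integers 8, …, 21 (14 of them) are such a set: any two sum to at least 8+9 = 17 > 16.
Pigeonhole: any 15th integer completes one of the 7 pairs, so 15 choices force a sum of 16.

15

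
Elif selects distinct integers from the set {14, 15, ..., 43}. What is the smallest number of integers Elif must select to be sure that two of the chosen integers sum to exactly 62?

A set avoiding the sum 62 can contain at most one of each pair {x, 62−x}, plus the 6 elements whose complement lies outside the range or equal to its own complement.
The integers 14, …, 31 (18 of them) are such a set: any two sum to at least 14+15 = 29 and at most 30+31 = 61 < 62.
By pigeonhole, any 19th integer completes one of the 12 pairs, so 19 choices force a sum of 62.

19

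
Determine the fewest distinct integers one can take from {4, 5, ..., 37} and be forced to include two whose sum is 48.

A set avoiding the sum 48 can contain at most one of each pair {x, 48−x}, plus the 8 elements whose complement lies outside the range or equal to its own complement.
The integers 4, …, 24 (21 of them) are such a set: any two sum to at least 4+5 = 9 and at most 23+24 = 47 < 48.
By pigeonhole, any 22nd integer completes one of the 13 pairs, so 22 choices force a sum of 48.

22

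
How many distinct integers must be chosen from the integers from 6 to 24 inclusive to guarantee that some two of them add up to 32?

Two chosen integers sum to 32 exactly when both halves of some pair {x, 32−x} with 8 ≤ x ≤ 32−x ≤ 24 are chosen — 8 such pairs.
The remaining 3 elements (those with no distinct partner in range) can never complete a 32-sum, so the worst case takes all of them and one from each pair: 3 + 8 = 11.
Pigeonhole: the 12th integer has to be the second member of some pair, so 11 + 1 = 12.

12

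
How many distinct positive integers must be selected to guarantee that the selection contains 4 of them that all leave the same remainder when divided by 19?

58

By the pigeonhole principle, the 19 residue classes mod 19 are the pigeonholes.
With 57 integers one could put 3 in each residue class and have no class reach 4.
The 58th integer pushes some class to 4, so 19·3 + 1 = 58.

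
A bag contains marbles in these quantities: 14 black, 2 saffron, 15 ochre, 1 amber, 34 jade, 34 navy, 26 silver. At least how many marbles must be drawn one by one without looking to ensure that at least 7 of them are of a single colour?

Put each drawn marble into a box by colour. The largest draw with every box below 7 takes min(count, 6) from each colour; colours with fewer than 6 contribute all they have.
Σ min(cᵢ, 6) = 6 + 2 + 6 + 1 + 6 + 6 + 6 = 33.
Draw number 33 + 1 = 34 must push one box to 7.

34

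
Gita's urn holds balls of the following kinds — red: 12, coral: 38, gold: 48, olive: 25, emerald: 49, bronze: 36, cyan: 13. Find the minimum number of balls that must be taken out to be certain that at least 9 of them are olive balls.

205

In the worst case for collecting olive balls, every non-olive ball comes out first.
There are 12 + 38 + 48 + 49 + 36 + 13 = 196 non-olive balls altogether.
After those, each further ball must be olive, so 196 + 9 = 205 draws guarantee 9 olive balls.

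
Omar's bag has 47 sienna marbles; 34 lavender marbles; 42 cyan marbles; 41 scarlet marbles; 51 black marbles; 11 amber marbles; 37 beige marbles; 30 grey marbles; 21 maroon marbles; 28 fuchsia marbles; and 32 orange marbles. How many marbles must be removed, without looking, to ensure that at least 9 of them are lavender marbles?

349

In the worst case for collecting lavender marbles, every non-lavender marble comes out first.
There are 47 + 42 + 41 + 51 + 11 + 37 + 30 + 21 + 28 + 32 = 340 non-lavender marbles altogether.
After those, each further marble must be lavender, so 340 + 9 = 349 draws guarantee 9 lavender marbles.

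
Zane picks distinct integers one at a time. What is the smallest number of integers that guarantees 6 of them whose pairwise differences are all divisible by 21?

106

Integers whose pairwise differences are multiples of 21 are exactly those sharing a remainder mod 21. The 21 residue classes mod 21 are the pigeonholes.
With 105 integers one could put 5 in each residue class and have no class reach 6.
The 106th integer pushes some class to 6, so 21·5 + 1 = 106.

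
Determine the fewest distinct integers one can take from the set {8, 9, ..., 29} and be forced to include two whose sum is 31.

A set avoiding the sum 31 can contain at most one of each pair {x, 31−x}, plus the 6 elements whose complement lies outside the range.
The integers 16, …, 29 (14 of them) are such a set: any two sum to at least 16+17 = 33 > 31.
Any 15th integer completes one of the 8 pairs, so 15 choices force a sum of 31.

15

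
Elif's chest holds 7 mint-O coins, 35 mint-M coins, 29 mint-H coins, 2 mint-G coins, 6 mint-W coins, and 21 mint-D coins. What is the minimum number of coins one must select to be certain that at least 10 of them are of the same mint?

Put each drawn coin into a box by mint. The largest draw with every box below 10 takes min(count, 9) from each mint; mints with fewer than 9 contribute all they have.
Σ min(cᵢ, 9) = 7 + 9 + 9 + 2 + 6 + 9 = 42.
Draw number 42 + 1 = 43 must push one box to 10.

43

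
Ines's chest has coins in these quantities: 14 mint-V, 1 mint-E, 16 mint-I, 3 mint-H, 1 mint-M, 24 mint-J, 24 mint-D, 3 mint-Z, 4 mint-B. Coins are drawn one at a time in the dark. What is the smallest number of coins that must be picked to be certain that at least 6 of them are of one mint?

33

An adversary could hand out at most 5 coins per mint (5 mints run out sooner): 5 + 1 + 5 + 3 + 1 + 5 + 5 + 3 + 4 = 32 coins and still no mint has 6.
Pigeonhole: one more coin lands in a mint already at 5, so 33 draws are enough and 32 are not.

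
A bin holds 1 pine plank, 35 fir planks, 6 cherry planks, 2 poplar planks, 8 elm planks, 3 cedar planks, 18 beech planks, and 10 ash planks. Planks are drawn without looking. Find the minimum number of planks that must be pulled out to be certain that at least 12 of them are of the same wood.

An adversary could hand out at most 11 planks per wood (6 woods run out sooner): 1 + 11 + 6 + 2 + 8 + 3 + 11 + 10 = 52 planks and still no wood has 12.
One more plank lands in a wood already at 11, so 53 draws are enough and 52 are not.

53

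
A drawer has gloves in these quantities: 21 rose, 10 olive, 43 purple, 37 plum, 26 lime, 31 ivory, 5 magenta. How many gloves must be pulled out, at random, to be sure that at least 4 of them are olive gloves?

In the worst case for collecting olive gloves, every non-olive glove comes out first.
There are 21 + 43 + 37 + 26 + 31 + 5 = 163 non-olive gloves altogether.
After those, each further glove must be olive, so 163 + 4 = 167 draws guarantee 4 olive gloves.

167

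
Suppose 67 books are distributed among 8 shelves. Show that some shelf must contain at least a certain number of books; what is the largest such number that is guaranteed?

9

Pigeonhole: the 8 shelves are the holes and the 67 books are the pigeons.
If every shelf held at most 8 books, the total would be at most 8 × 8 = 64, which is less than 67.
So some shelf holds at least ⌈67/8⌉ = 9 books.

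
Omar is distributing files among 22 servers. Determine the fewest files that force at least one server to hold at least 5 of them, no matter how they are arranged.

With 88 files one could put exactly 4 in each of the 22 servers, and no server would reach 5.
Pigeonhole: one more file must land in a server that already has 4, giving it 5.
So 22 × 4 + 1 = 89 files are required.

89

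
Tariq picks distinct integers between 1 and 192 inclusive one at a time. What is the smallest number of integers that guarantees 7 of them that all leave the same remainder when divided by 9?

55

By the pigeonhole principle, the 9 residue classes mod 9 are the pigeonholes.
With 54 integers one could put 6 in each residue class and have no class reach 7.
The 55th integer pushes some class to 7, so 9·6 + 1 = 55.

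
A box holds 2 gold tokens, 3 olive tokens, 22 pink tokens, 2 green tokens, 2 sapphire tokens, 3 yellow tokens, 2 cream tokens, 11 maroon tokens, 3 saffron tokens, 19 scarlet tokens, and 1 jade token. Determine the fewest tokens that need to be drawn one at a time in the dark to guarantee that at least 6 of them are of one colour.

34

Put each drawn token into a box by colour. The largest draw with every box below 6 takes min(count, 5) from each colour; colours with fewer than 5 contribute all they have.
Σ min(cᵢ, 5) = 2 + 3 + 5 + 2 + 2 + 3 + 2 + 5 + 3 + 5 + 1 = 33.
Draw number 33 + 1 = 34 must push one box to 6.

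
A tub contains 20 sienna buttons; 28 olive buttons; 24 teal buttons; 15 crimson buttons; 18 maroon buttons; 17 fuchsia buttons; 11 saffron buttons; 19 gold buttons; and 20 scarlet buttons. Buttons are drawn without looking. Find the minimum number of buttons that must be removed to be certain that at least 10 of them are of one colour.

82

Pigeonhole: put each drawn button into a box by colour. The largest draw with every box below 10 takes min(count, 9) from each colour.
Σ min(cᵢ, 9) = 9 + 9 + 9 + 9 + 9 + 9 + 9 + 9 + 9 = 81.
Draw number 81 + 1 = 82 must push one box to 10.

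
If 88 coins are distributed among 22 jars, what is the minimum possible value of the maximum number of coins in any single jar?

4

The 22 jars are the holes and the 88 coins are the pigeons.
If every jar held at most 3 coins, the total would be at most 22 × 3 = 66, which is less than 88.
So some jar holds at least ⌈88/22⌉ = 4 coins.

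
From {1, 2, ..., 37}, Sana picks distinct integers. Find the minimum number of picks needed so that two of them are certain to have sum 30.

A set avoiding the sum 30 can contain at most one of each pair {x, 30−x}, plus the 9 elements whose complement lies outside the range or equal to its own complement.
The integers 15, …, 37 (23 of them) are such a set: any two sum to at least 15+16 = 31 > 30.
Any 24th integer completes one of the 14 pairs, so 24 choices force a sum of 30.

24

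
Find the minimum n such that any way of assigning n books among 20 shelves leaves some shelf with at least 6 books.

With 100 books one could put exactly 5 in each of the 20 shelves, and no shelf would reach 6.
Pigeonhole: one more book must land in a shelf that already has 5, giving it 6.
So 20 × 5 + 1 = 101 books are required.

101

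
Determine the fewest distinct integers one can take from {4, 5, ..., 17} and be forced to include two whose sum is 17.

10

Group the elements by complementary pair {x, 17−x}: {4,13}, {5,12}, {6,11}, …, giving 5 two-element pairs and 4 integers whose partner 17−x falls outside [4,17].
Pigeonhole: treating each of those 9 groups as a pigeonhole, one can pick one integer per group — 9 integers — with no two summing to 17.
The 10th integer lands in an occupied pair, forcing a sum of 17.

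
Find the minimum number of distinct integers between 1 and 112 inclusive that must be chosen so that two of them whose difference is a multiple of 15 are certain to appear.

Integers whose pairwise differences are multiples of 15 are exactly those sharing a remainder mod 15. The 15 residue classes mod 15 are the pigeonholes.
With 15 integers one could put 1 in each residue class and have no class reach 2.
The 16th integer pushes some class to 2, so 15·1 + 1 = 16.

16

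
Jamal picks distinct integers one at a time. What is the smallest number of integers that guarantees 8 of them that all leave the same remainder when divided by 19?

134

The 19 residue classes mod 19 are the pigeonholes.
With 133 integers one could put 7 in each residue class and have no class reach 8.
The 134th integer pushes some class to 8, so 19·7 + 1 = 134.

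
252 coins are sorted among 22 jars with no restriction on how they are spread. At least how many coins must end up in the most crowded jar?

Pigeonhole: the 22 jars are the holes and the 252 coins are the pigeons.
If every jar held at most 11 coins, the total would be at most 22 × 11 = 242, which is less than 252.
So some jar holds at least ⌈252/22⌉ = 12 coins.

12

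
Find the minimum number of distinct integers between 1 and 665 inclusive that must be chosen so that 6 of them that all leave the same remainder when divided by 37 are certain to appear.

Pigeonhole: the 37 residue classes mod 37 are the pigeonholes.
With 185 integers one could put 5 in each residue class and have no class reach 6.
The 186th integer pushes some class to 6, so 37·5 + 1 = 186.

186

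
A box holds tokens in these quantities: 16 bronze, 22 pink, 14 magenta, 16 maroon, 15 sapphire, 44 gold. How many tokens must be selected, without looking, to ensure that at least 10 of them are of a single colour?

55

By pigeonhole, the 6 colours are the holes; the tokens drawn are the pigeons.
To avoid 10 of any one colour, the worst case takes at most 9 of each colour.
That gives 9 + 9 + 9 + 9 + 9 + 9 = 54 tokens with no colour reaching 10.
The next token forces some colour to 10, so 54 + 1 = 55.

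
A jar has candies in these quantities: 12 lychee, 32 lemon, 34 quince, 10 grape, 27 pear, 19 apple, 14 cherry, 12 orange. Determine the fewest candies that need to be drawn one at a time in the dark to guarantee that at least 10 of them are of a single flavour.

An adversary could hand out at most 9 candies per flavour: 9 + 9 + 9 + 9 + 9 + 9 + 9 + 9 = 72 candies and still no flavour has 10.
One more candy lands in a flavour already at 9, so 73 draws are enough and 72 are not.

73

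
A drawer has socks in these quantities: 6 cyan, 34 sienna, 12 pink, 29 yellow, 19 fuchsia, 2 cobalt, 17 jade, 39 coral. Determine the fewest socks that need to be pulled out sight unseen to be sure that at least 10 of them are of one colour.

63

By pigeonhole, the 8 colours are the holes; the socks drawn are the pigeons.
To avoid 10 of any one colour, the worst case takes at most 9 of each colour, or every sock of a colour that has fewer than 9.
That gives 6 + 9 + 9 + 9 + 9 + 2 + 9 + 9 = 62 socks with no colour reaching 10.
The next sock forces some colour to 10, so 62 + 1 = 63.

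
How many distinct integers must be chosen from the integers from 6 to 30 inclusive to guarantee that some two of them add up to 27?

A set avoiding the sum 27 can contain at most one of each pair {x, 27−x}, plus the 9 elements whose complement lies outside the range.
The integers 14, …, 30 (17 of them) are such a set: any two sum to at least 14+15 = 29 > 27.
By the pigeonhole principle, any 18th integer completes one of the 8 pairs, so 18 choices force a sum of 27.

18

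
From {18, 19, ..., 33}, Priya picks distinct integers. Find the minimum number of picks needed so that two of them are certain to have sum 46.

12

Group the elements by complementary pair {x, 46−x}: {18,28}, {19,27}, {20,26}, …, giving 5 two-element pairs; the single value 23 (it cannot pair with itself since the integers are distinct); and 5 integers whose partner 46−x falls outside [18,33].
Pigeonhole: treating each of those 11 groups as a pigeonhole, one can pick one integer per group — 11 integers — with no two summing to 46.
The 12th integer lands in an occupied pair, forcing a sum of 46.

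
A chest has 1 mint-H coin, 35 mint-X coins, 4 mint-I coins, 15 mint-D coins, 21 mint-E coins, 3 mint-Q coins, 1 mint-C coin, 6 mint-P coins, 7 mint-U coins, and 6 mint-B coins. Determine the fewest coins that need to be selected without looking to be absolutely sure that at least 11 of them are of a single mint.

59

Pigeonhole: put each drawn coin into a box by mint. The largest draw with every box below 11 takes min(count, 10) from each mint; mints with fewer than 10 contribute all they have.
Σ min(cᵢ, 10) = 1 + 10 + 4 + 10 + 10 + 3 + 1 + 6 + 7 + 6 = 58.
Draw number 58 + 1 = 59 must push one box to 11.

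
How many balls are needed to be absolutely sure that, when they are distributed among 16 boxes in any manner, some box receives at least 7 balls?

97

With 96 balls one could put exactly 6 in each of the 16 boxes, and no box would reach 7.
One more ball must land in a box that already has 6, giving it 7.
So 16 × 6 + 1 = 97 balls are required.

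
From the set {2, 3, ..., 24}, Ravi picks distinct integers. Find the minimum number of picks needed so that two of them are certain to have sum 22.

15

Two chosen integers sum to 22 exactly when both halves of some pair {x, 22−x} with 2 ≤ x ≤ 22−x ≤ 20 are chosen — 9 such pairs.
The remaining 5 elements (those with no distinct partner in range) can never complete a 22-sum, so the worst case takes all of them and one from each pair: 5 + 9 = 14.
By pigeonhole, the 15th integer has to be the second member of some pair, so 14 + 1 = 15.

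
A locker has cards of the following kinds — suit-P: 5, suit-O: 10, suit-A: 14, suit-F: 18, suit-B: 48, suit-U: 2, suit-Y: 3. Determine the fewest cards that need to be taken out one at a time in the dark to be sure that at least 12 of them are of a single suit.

An adversary could hand out at most 11 cards per suit (4 suits run out sooner): 5 + 10 + 11 + 11 + 11 + 2 + 3 = 53 cards and still no suit has 12.
Pigeonhole: one more card lands in a suit already at 11, so 54 draws are enough and 53 are not.

54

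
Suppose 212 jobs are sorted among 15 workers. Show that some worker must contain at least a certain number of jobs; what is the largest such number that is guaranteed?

The 15 workers are the holes and the 212 jobs are the pigeons.
If every worker held at most 14 jobs, the total would be at most 15 × 14 = 210, which is less than 212.
So some worker holds at least ⌈212/15⌉ = 15 jobs.

15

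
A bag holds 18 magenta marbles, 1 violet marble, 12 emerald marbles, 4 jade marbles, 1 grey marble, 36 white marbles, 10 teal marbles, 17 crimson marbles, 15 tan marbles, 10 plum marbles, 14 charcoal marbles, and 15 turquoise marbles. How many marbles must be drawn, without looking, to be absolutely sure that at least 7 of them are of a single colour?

61

Put each drawn marble into a box by colour. The largest draw with every box below 7 takes min(count, 6) from each colour; colours with fewer than 6 contribute all they have.
Σ min(cᵢ, 6) = 6 + 1 + 6 + 4 + 1 + 6 + 6 + 6 + 6 + 6 + 6 + 6 = 60.
Draw number 60 + 1 = 61 must push one box to 7.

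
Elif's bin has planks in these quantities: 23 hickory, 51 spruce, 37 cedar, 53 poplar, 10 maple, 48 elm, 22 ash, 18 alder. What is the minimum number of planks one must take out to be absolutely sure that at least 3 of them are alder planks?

In the worst case for collecting alder planks, every non-alder plank comes out first.
There are 23 + 51 + 37 + 53 + 10 + 48 + 22 = 244 non-alder planks altogether.
After those, each further plank must be alder, so 244 + 3 = 247 draws guarantee 3 alder planks.

247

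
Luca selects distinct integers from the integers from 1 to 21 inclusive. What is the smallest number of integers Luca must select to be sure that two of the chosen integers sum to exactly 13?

Group the elements by complementary pair {x, 13−x}: {1,12}, {2,11}, {3,10}, …, giving 6 two-element pairs and 9 integers whose partner 13−x falls outside [1,21].
Treating each of those 15 groups as a pigeonhole, one can pick one integer per group — 15 integers — with no two summing to 13.
The 16th integer lands in an occupied pair, forcing a sum of 13.

16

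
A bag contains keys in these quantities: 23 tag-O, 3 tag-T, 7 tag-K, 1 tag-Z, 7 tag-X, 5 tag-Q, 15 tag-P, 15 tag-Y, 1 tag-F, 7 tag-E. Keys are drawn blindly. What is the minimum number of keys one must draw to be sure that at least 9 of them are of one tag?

Put each drawn key into a box by tag. The largest draw with every box below 9 takes min(count, 8) from each tag; tags with fewer than 8 contribute all they have.
Σ min(cᵢ, 8) = 8 + 3 + 7 + 1 + 7 + 5 + 8 + 8 + 1 + 7 = 55.
Draw number 55 + 1 = 56 must push one box to 9.

56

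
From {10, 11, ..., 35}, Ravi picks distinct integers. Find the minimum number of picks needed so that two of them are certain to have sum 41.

Group the elements by complementary pair {x, 41−x}: {10,31}, {11,30}, {12,29}, …, giving 11 two-element pairs and 4 integers whose partner 41−x falls outside [10,35].
By pigeonhole, treating each of those 15 groups as a pigeonhole, one can pick one integer per group — 15 integers — with no two summing to 41.
The 16th integer lands in an occupied pair, forcing a sum of 41.

16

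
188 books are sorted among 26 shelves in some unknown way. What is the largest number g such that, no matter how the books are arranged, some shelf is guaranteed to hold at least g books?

The 26 shelves are the holes and the 188 books are the pigeons.
If every shelf held at most 7 books, the total would be at most 26 × 7 = 182, which is less than 188.
So some shelf holds at least ⌈188/26⌉ = 8 books.

8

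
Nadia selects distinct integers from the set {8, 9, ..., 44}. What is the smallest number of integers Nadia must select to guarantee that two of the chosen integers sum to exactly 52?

Group the elements by complementary pair {x, 52−x}: {8,44}, {9,43}, {10,42}, …, giving 18 two-element pairs and the single value 26 (it cannot pair with itself since the integers are distinct).
Treating each of those 19 groups as a pigeonhole, one can pick one integer per group — 19 integers — with no two summing to 52.
The 20th integer lands in an occupied pair, forcing a sum of 52.

20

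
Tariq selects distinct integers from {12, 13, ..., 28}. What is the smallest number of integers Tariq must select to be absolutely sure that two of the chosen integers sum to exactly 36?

A set avoiding the sum 36 can contain at most one of each pair {x, 36−x}, plus the 5 elements whose complement lies outside the range or equal to its own complement.
The integers 18, …, 28 (11 of them) are such a set: any two sum to at least 18+19 = 37 > 36.
By the pigeonhole principle, any 12th integer completes one of the 6 pairs, so 12 choices force a sum of 36.

12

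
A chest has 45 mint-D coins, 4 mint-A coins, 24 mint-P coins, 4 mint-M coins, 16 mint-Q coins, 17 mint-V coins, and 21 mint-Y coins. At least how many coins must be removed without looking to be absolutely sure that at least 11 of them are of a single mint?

By pigeonhole, put each drawn coin into a box by mint. The largest draw with every box below 11 takes min(count, 10) from each mint; mints with fewer than 10 contribute all they have.
Σ min(cᵢ, 10) = 10 + 4 + 10 + 4 + 10 + 10 + 10 = 58.
Draw number 58 + 1 = 59 must push one box to 11.

59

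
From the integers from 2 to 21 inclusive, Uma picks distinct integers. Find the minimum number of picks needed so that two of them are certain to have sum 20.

13

A set avoiding the sum 20 can contain at most one of each pair {x, 20−x}, plus the 4 elements whose complement lies outside the range or equal to its own complement.
The integers 10, …, 21 (12 of them) are such a set: any two sum to at least 10+11 = 21 > 20.
Pigeonhole: any 13th integer completes one of the 8 pairs, so 13 choices force a sum of 20.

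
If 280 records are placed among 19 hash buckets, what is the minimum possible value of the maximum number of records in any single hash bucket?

15

By the pigeonhole principle, the 19 hash buckets are the holes and the 280 records are the pigeons.
If every hash bucket held at most 14 records, the total would be at most 19 × 14 = 266, which is less than 280.
So some hash bucket holds at least ⌈280/19⌉ = 15 records.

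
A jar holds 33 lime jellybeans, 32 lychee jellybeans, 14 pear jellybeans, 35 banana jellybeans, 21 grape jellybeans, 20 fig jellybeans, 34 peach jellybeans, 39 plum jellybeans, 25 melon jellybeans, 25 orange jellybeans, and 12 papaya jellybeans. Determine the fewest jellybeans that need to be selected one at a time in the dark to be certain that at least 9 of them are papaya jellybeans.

287

In the worst case for collecting papaya jellybeans, every non-papaya jellybean comes out first.
There are 33 + 32 + 14 + 35 + 21 + 20 + 34 + 39 + 25 + 25 = 278 non-papaya jellybeans altogether.
After those, each further jellybean must be papaya, so 278 + 9 = 287 draws guarantee 9 papaya jellybeans.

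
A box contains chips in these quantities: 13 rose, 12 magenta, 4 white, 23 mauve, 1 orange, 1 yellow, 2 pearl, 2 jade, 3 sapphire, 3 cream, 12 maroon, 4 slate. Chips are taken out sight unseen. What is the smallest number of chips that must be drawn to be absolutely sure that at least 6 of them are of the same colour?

41

An adversary could hand out at most 5 chips per colour (8 colours run out sooner): 5 + 5 + 4 + 5 + 1 + 1 + 2 + 2 + 3 + 3 + 5 + 4 = 40 chips and still no colour has 6.
One more chip lands in a colour already at 5, so 41 draws are enough and 40 are not.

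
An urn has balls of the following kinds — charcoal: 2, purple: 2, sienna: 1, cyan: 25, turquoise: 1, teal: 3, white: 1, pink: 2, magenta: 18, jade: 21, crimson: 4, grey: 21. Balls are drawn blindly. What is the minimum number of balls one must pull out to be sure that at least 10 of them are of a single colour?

By the pigeonhole principle, put each drawn ball into a box by colour. The largest draw with every box below 10 takes min(count, 9) from each colour; colours with fewer than 9 contribute all they have.
Σ min(cᵢ, 9) = 2 + 2 + 1 + 9 + 1 + 3 + 1 + 2 + 9 + 9 + 4 + 9 = 52.
Draw number 52 + 1 = 53 must push one box to 10.

53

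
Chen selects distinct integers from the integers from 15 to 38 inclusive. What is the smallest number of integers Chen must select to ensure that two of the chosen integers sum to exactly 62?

18

Group the elements by complementary pair {x, 62−x}: {24,38}, {25,37}, {26,36}, …, giving 7 two-element pairs, the single value 31 (it cannot pair with itself since the integers are distinct), and 9 integers whose partner 62−x falls outside [15,38].
By pigeonhole, treating each of those 17 groups as a pigeonhole, one can pick one integer per group — 17 integers — with no two summing to 62.
The 18th integer lands in an occupied pair, forcing a sum of 62.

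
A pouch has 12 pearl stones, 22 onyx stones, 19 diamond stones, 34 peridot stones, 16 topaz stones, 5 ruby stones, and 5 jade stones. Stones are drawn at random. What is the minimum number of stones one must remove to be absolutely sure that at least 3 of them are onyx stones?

94

In the worst case for collecting onyx stones, every non-onyx stone comes out first.
There are 12 + 19 + 34 + 16 + 5 + 5 = 91 non-onyx stones altogether.
After those, each further stone must be onyx, so 91 + 3 = 94 draws guarantee 3 onyx stones.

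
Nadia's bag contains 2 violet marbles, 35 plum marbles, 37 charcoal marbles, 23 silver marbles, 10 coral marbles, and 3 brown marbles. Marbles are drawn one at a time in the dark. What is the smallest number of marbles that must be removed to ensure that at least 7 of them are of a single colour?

By the pigeonhole principle, the 6 colours are the holes; the marbles drawn are the pigeons.
To avoid 7 of any one colour, the worst case takes at most 6 of each colour, or every marble of a colour that has fewer than 6.
That gives 2 + 6 + 6 + 6 + 6 + 3 = 29 marbles with no colour reaching 7.
The next marble forces some colour to 7, so 29 + 1 = 30.

30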